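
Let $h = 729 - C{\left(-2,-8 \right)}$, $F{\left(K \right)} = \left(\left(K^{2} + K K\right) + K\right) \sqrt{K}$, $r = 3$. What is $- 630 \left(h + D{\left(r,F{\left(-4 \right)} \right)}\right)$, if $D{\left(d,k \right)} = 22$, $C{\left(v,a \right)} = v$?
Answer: $-474390$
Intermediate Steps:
$F{\left(K \right)} = \sqrt{K} \left(K + 2 K^{2}\right)$ ($F{\left(K \right)} = \left(\left(K^{2} + K^{2}\right) + K\right) \sqrt{K} = \left(2 K^{2} + K\right) \sqrt{K} = \left(K + 2 K^{2}\right) \sqrt{K} = \sqrt{K} \left(K + 2 K^{2}\right)$)
$h = 731$ ($h = 729 - -2 = 729 + 2 = 731$)
$- 630 \left(h + D{\left(r,F{\left(-4 \right)} \right)}\right) = - 630 \left(731 + 22\right) = \left(-630\right) 753 = -474390$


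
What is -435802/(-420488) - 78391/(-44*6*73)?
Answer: 5170156369/1012955592 ≈ 5.1040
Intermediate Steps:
-435802/(-420488) - 78391/(-44*6*73) = -435802*(-1/420488) - 78391/((-264*73)) = 217901/210244 - 78391/(-19272) = 217901/210244 - 78391*(-1/19272) = 217901/210244 + 78391/19272 = 5170156369/1012955592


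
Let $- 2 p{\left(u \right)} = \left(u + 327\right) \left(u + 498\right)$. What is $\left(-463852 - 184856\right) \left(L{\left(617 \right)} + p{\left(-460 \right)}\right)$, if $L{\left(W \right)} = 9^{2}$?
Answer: $-1691830464$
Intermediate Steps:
$L{\left(W \right)} = 81$
$p{\left(u \right)} = - \frac{\left(327 + u\right) \left(498 + u\right)}{2}$ ($p{\left(u \right)} = - \frac{\left(u + 327\right) \left(u + 498\right)}{2} = - \frac{\left(327 + u\right) \left(498 + u\right)}{2}$)
$\left(-463852 - 184856\right) \left(L{\left(617 \right)} + p{\left(-460 \right)}\right) = \left(-463852 - 184856\right) \left(81 - \left(-108327 + 105800\right)\right) = - 648708 \left(81 - -2527\right) = - 648708 \left(81 + 2527\right) = \left(-648708\right) 2608 = -1691830464$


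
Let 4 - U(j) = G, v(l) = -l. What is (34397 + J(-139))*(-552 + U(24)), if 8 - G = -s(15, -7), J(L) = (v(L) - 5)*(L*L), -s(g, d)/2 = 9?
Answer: -1411395118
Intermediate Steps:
s(g, d) = -18 (s(g, d) = -2*9 = -18)
J(L) = L**2*(-5 - L) (J(L) = (-L - 5)*(L*L) = (-5 - L)*L**2 = L**2*(-5 - L))
G = -10 (G = 8 - (-1)*(-18) = 8 - 1*18 = 8 - 18 = -10)
U(j) = 14 (U(j) = 4 - 1*(-10) = 4 + 10 = 14)
(34397 + J(-139))*(-552 + U(24)) = (34397 + (-139)**2*(-5 - 1*(-139)))*(-552 + 14) = (34397 + 19321*(-5 + 139))*(-538) = (34397 + 19321*134)*(-538) = (34397 + 2589014)*(-538) = 2623411*(-538) = -1411395118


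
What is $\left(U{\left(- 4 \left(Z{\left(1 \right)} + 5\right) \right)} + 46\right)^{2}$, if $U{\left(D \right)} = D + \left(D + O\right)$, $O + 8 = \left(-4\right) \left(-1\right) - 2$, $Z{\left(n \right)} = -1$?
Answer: $64$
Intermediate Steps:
$O = -6$ ($O = -8 - -2 = -8 + \left(4 - 2\right) = -8 + 2 = -6$)
$U{\left(D \right)} = -6 + 2 D$ ($U{\left(D \right)} = D + \left(D - 6\right) = D + \left(-6 + D\right) = -6 + 2 D$)
$\left(U{\left(- 4 \left(Z{\left(1 \right)} + 5\right) \right)} + 46\right)^{2} = \left(\left(-6 + 2 \left(- 4 \left(-1 + 5\right)\right)\right) + 46\right)^{2} = \left(\left(-6 + 2 \left(\left(-4\right) 4\right)\right) + 46\right)^{2} = \left(\left(-6 + 2 \left(-16\right)\right) + 46\right)^{2} = \left(\left(-6 - 32\right) + 46\right)^{2} = \left(-38 + 46\right)^{2} = 8^{2} = 64$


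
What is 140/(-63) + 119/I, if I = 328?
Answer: -5489/2952 ≈ -1.8594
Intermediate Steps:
140/(-63) + 119/I = 140/(-63) + 119/328 = 140*(-1/63) + 119*(1/328) = -20/9 + 119/328 = -5489/2952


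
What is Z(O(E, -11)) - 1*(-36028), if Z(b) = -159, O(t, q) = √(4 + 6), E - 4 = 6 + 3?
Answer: 35869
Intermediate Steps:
E = 13 (E = 4 + (6 + 3) = 4 + 9 = 13)
O(t, q) = √10
Z(O(E, -11)) - 1*(-36028) = -159 - 1*(-36028) = -159 + 36028 = 35869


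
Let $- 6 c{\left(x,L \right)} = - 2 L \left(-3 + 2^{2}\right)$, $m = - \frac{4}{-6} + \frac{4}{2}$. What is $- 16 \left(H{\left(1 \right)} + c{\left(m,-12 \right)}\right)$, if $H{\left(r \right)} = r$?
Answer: $48$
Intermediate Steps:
$m = \frac{8}{3}$ ($m = \left(-4\right) \left(- \frac{1}{6}\right) + 4 \cdot \frac{1}{2} = \frac{2}{3} + 2 = \frac{8}{3} \approx 2.6667$)
$c{\left(x,L \right)} = \frac{L}{3}$ ($c{\left(x,L \right)} = - \frac{- 2 L \left(-3 + 2^{2}\right)}{6} = - \frac{- 2 L \left(-3 + 4\right)}{6} = - \frac{- 2 L 1}{6} = - \frac{\left(-2\right) L}{6} = \frac{L}{3}$)
$- 16 \left(H{\left(1 \right)} + c{\left(m,-12 \right)}\right) = - 16 \left(1 + \frac{1}{3} \left(-12\right)\right) = - 16 \left(1 - 4\right) = \left(-16\right) \left(-3\right) = 48$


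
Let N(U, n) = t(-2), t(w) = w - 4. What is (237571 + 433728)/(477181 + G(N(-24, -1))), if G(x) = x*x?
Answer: 671299/477217 ≈ 1.4067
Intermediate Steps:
t(w) = -4 + w
N(U, n) = -6 (N(U, n) = -4 - 2 = -6)
G(x) = x²
(237571 + 433728)/(477181 + G(N(-24, -1))) = (237571 + 433728)/(477181 + (-6)²) = 671299/(477181 + 36) = 671299/477217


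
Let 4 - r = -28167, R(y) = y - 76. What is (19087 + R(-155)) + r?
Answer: 47027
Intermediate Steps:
R(y) = -76 + y
r = 28171 (r = 4 - 1*(-28167) = 4 + 28167 = 28171)
(19087 + R(-155)) + r = (19087 + (-76 - 155)) + 28171 = (19087 - 231) + 28171 = 18856 + 28171 = 47027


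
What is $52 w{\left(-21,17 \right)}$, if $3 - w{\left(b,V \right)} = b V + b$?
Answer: $19812$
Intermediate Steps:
$w{\left(b,V \right)} = 3 - b - V b$ ($w{\left(b,V \right)} = 3 - \left(b V + b\right) = 3 - \left(V b + b\right) = 3 - \left(b + V b\right) = 3 - b - V b$)
$52 w{\left(-21,17 \right)} = 52 \left(3 - -21 - 17 \left(-21\right)\right) = 52 \left(3 + 21 + 357\right) = 52 \cdot 381 = 19812$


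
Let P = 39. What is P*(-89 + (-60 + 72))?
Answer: -3003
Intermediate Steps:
P*(-89 + (-60 + 72)) = 39*(-89 + (-60 + 72)) = 39*(-89 + 12) = 39*(-77) = -3003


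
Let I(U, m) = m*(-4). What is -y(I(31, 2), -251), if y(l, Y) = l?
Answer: 8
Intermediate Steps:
I(U, m) = -4*m
-y(I(31, 2), -251) = -(-4)*2 = -1*(-8) = 8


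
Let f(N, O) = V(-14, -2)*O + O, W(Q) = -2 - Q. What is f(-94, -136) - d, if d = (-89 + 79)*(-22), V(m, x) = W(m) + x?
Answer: -1716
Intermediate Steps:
V(m, x) = -2 + x - m (V(m, x) = (-2 - m) + x = -2 + x - m)
f(N, O) = 11*O (f(N, O) = (-2 - 2 - 1*(-14))*O + O = (-2 - 2 + 14)*O + O = 10*O + O = 11*O)
d = 220 (d = -10*(-22) = 220)
f(-94, -136) - d = 11*(-136) - 1*220 = -1496 - 220 = -1716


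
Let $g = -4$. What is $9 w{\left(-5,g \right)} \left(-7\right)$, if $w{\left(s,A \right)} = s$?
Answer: $315$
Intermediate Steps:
$9 w{\left(-5,g \right)} \left(-7\right) = 9 \left(-5\right) \left(-7\right) = \left(-45\right) \left(-7\right) = 315$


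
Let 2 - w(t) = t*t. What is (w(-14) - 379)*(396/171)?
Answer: -25212/19 ≈ -1326.9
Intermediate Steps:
w(t) = 2 - t**2 (w(t) = 2 - t*t = 2 - t**2)
(w(-14) - 379)*(396/171) = ((2 - 1*(-14)**2) - 379)*(396/171) = ((2 - 1*196) - 379)*(396*(1/171)) = ((2 - 196) - 379)*(44/19) = (-194 - 379)*(44/19) = -573*44/19 = -25212/19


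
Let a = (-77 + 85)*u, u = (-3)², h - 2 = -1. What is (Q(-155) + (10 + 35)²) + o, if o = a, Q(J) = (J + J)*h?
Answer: 1787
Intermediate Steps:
h = 1 (h = 2 - 1 = 1)
u = 9
Q(J) = 2*J (Q(J) = (J + J)*1 = (2*J)*1 = 2*J)
a = 72 (a = (-77 + 85)*9 = 8*9 = 72)
o = 72
(Q(-155) + (10 + 35)²) + o = (2*(-155) + (10 + 35)²) + 72 = (-310 + 45²) + 72 = (-310 + 2025) + 72 = 1715 + 72 = 1787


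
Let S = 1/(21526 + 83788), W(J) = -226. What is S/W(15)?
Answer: -1/23800964 ≈ -4.2015e-8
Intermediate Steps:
S = 1/105314 ≈ 9.4954e-6
S/W(15) = (1/105314)/(-226) = (1/105314)*(-1/226) = -1/23800964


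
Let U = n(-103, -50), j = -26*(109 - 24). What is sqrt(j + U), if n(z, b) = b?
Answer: 2*I*sqrt(565) ≈ 47.539*I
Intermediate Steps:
j = -2210 (j = -26*85 = -2210)
U = -50
sqrt(j + U) = sqrt(-2210 - 50) = sqrt(-2260) = 2*I*sqrt(565)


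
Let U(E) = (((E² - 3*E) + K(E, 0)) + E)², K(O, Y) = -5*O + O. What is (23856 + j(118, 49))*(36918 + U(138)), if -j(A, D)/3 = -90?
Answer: 8006444082324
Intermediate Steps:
j(A, D) = 270 (j(A, D) = -3*(-90) = 270)
K(O, Y) = -4*O
U(E) = (E² - 6*E)² (U(E) = (((E² - 3*E) - 4*E) + E)² = ((E² - 7*E) + E)² = (E² - 6*E)²)
(23856 + j(118, 49))*(36918 + U(138)) = (23856 + 270)*(36918 + 138²*(-6 + 138)²) = 24126*(36918 + 19044*132²) = 24126*(36918 + 19044*17424) = 24126*(36918 + 331822656) = 24126*331859574 = 8006444082324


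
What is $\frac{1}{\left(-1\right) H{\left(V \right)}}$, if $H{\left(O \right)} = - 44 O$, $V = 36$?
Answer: $\frac{1}{1584} \approx 0.00063131$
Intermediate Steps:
$\frac{1}{\left(-1\right) H{\left(V \right)}} = \frac{1}{\left(-1\right) \left(\left(-44\right) 36\right)} = \frac{1}{\left(-1\right) \left(-1584\right)} = \frac{1}{1584}$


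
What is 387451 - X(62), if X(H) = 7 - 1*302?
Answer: 387746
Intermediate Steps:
X(H) = -295 (X(H) = 7 - 302 = -295)
387451 - X(62) = 387451 - 1*(-295) = 387451 + 295 = 387746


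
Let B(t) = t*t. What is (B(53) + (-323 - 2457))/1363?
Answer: 1/47 ≈ 0.021277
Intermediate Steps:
B(t) = t**2
(B(53) + (-323 - 2457))/1363 = (53**2 + (-323 - 2457))/1363 = (2809 - 2780)*(1/1363) = 29*(1/1363) = 1/47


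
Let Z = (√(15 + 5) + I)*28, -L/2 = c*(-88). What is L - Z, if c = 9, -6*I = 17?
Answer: 4990/3 - 56*√5 ≈ 1538.1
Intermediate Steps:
I = -17/6 (I = -⅙*17 = -17/6 ≈ -2.8333)
L = 1584 (L = -18*(-88) = -2*(-792) = 1584)
Z = -238/3 + 56*√5 (Z = (√(15 + 5) - 17/6)*28 = (√20 - 17/6)*28 = (2*√5 - 17/6)*28 = (-17/6 + 2*√5)*28 = -238/3 + 56*√5 ≈ 45.886)
L - Z = 1584 - (-238/3 + 56*√5) = 1584 + (238/3 - 56*√5) = 4990/3 - 56*√5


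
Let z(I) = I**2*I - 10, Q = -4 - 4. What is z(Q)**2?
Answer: 272484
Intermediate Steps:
Q = -8
z(I) = -10 + I**3 (z(I) = I**3 - 10 = -10 + I**3)
z(Q)**2 = (-10 + (-8)**3)**2 = (-10 - 512)**2 = (-522)**2 = 272484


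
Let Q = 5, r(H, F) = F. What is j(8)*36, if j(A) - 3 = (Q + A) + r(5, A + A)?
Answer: 1152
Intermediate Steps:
j(A) = 8 + 3*A (j(A) = 3 + ((5 + A) + (A + A)) = 3 + ((5 + A) + 2*A) = 3 + (5 + 3*A) = 8 + 3*A)
j(8)*36 = (8 + 3*8)*36 = (8 + 24)*36 = 32*36 = 1152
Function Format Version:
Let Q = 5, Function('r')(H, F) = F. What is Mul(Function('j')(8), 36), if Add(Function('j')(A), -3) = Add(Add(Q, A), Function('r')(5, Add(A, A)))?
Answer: 1152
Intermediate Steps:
Function('j')(A) = Add(8, Mul(3, A)) (Function('j')(A) = Add(3, Add(Add(5, A), Add(A, A))) = Add(3, Add(Add(5, A), Mul(2, A))) = Add(3, Add(5, Mul(3, A))) = Add(8, Mul(3, A)))
Mul(Function('j')(8), 36) = Mul(Add(8, Mul(3, 8)), 36) = Mul(Add(8, 24), 36) = Mul(32, 36) = 1152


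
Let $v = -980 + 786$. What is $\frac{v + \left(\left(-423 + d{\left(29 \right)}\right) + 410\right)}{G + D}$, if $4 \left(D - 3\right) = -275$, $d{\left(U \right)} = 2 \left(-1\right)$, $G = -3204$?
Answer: $\frac{76}{1189} \approx 0.063919$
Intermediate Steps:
$d{\left(U \right)} = -2$
$D = - \frac{263}{4}$ ($D = 3 + \frac{1}{4} \left(-275\right) = 3 - \frac{275}{4} = - \frac{263}{4} \approx -65.75$)
$v = -194$
$\frac{v + \left(\left(-423 + d{\left(29 \right)}\right) + 410\right)}{G + D} = \frac{-194 + \left(\left(-423 - 2\right) + 410\right)}{-3204 - \frac{263}{4}} = \frac{-194 + \left(-425 + 410\right)}{- \frac{13079}{4}} = \left(-194 - 15\right) \left(- \frac{4}{13079}\right) = \left(-209\right) \left(- \frac{4}{13079}\right) = \frac{76}{1189}$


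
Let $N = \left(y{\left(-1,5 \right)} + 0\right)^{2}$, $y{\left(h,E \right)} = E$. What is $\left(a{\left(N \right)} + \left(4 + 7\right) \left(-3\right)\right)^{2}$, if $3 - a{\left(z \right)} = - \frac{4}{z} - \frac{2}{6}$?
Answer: $\frac{4897369}{5625} \approx 870.64$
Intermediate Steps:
$N = 25$ ($N = \left(5 + 0\right)^{2} = 5^{2} = 25$)
$a{\left(z \right)} = \frac{10}{3} + \frac{4}{z}$ ($a{\left(z \right)} = 3 - \left(- \frac{4}{z} - \frac{2}{6}\right) = 3 - \left(- \frac{4}{z} - \frac{1}{3}\right) = 3 - \left(- \frac{1}{3} - \frac{4}{z}\right) = 3 + \left(\frac{1}{3} + \frac{4}{z}\right) = \frac{10}{3} + \frac{4}{z}$)
$\left(a{\left(N \right)} + \left(4 + 7\right) \left(-3\right)\right)^{2} = \left(\left(\frac{10}{3} + \frac{4}{25}\right) + \left(4 + 7\right) \left(-3\right)\right)^{2} = \left(\left(\frac{10}{3} + 4 \cdot \frac{1}{25}\right) + 11 \left(-3\right)\right)^{2} = \left(\left(\frac{10}{3} + \frac{4}{25}\right) - 33\right)^{2} = \left(\frac{262}{75} - 33\right)^{2} = \left(- \frac{2213}{75}\right)^{2} = \frac{4897369}{5625}$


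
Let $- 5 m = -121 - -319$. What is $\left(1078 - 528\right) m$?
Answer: $-21780$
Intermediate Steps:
$m = - \frac{198}{5}$ ($m = - \frac{-121 - -319}{5} = - \frac{-121 + 319}{5} = \left(- \frac{1}{5}\right) 198 = - \frac{198}{5} \approx -39.6$)
$\left(1078 - 528\right) m = \left(1078 - 528\right) \left(- \frac{198}{5}\right) = 550 \left(- \frac{198}{5}\right) = -21780$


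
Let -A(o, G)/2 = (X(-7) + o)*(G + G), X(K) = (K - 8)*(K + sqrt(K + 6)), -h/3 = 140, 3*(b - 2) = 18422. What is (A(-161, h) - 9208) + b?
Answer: -291436/3 - 25200*I ≈ -97145.0 - 25200.0*I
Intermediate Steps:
b = 18428/3 (b = 2 + (1/3)*18422 = 2 + 18422/3 = 18428/3 ≈ 6142.7)
h = -420 (h = -3*140 = -420)
X(K) = (-8 + K)*(K + sqrt(6 + K))
A(o, G) = -4*G*(105 + o - 15*I) (A(o, G) = -2*(((-7)**2 - 8*(-7) - 8*sqrt(6 - 7) - 7*sqrt(6 - 7)) + o)*(G + G) = -2*((49 + 56 - 8*I - 7*I) + o)*2*G = -2*((105 - 15*I) + o)*2*G = -2*(105 + o - 15*I)*2*G = -4*G*(105 + o - 15*I))
(A(-161, h) - 9208) + b = (4*(-420)*(-105 - 1*(-161) + 15*I) - 9208) + 18428/3 = (4*(-420)*(-105 + 161 + 15*I) - 9208) + 18428/3 = (4*(-420)*(56 + 15*I) - 9208) + 18428/3 = ((-94080 - 25200*I) - 9208) + 18428/3 = (-103288 - 25200*I) + 18428/3 = -291436/3 - 25200*I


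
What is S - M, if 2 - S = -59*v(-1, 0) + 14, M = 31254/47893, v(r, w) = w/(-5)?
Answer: -605970/47893 ≈ -12.653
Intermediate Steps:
v(r, w) = -w/5 (v(r, w) = w*(-1/5) = -w/5)
M = 31254/47893 (M = 31254*(1/47893) = 31254/47893 ≈ 0.65258)
S = -12 (S = 2 - (-(-59)*0/5 + 14) = 2 - (-59*0 + 14) = 2 - (0 + 14) = 2 - 1*14 = 2 - 14 = -12)
S - M = -12 - 1*31254/47893 = -12 - 31254/47893 = -605970/47893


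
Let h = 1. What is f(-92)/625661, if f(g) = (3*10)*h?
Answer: 30/625661 ≈ 4.7949e-5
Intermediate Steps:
f(g) = 30 (f(g) = (3*10)*1 = 30*1 = 30)
f(-92)/625661 = 30/625661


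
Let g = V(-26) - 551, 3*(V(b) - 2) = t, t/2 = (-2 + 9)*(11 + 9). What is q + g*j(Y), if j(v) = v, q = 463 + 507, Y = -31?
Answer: 45287/3 ≈ 15096.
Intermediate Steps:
t = 280 (t = 2*((-2 + 9)*(11 + 9)) = 2*(7*20) = 2*140 = 280)
V(b) = 286/3 (V(b) = 2 + (⅓)*280 = 2 + 280/3 = 286/3)
q = 970
g = -1367/3 (g = 286/3 - 551 = -1367/3 ≈ -455.67)
q + g*j(Y) = 970 - 1367/3*(-31) = 970 + 42377/3 = 45287/3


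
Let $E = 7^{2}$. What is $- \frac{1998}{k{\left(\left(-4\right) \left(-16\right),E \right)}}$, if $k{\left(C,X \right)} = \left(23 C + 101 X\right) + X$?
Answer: $- \frac{999}{3235} \approx -0.30881$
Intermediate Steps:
$E = 49$
$k{\left(C,X \right)} = 23 C + 102 X$
$- \frac{1998}{k{\left(\left(-4\right) \left(-16\right),E \right)}} = - \frac{1998}{23 \left(\left(-4\right) \left(-16\right)\right) + 102 \cdot 49} = - \frac{1998}{23 \cdot 64 + 4998} = - \frac{1998}{1472 + 4998} = - \frac{1998}{6470} = \left(-1998\right) \frac{1}{6470} = - \frac{999}{3235}$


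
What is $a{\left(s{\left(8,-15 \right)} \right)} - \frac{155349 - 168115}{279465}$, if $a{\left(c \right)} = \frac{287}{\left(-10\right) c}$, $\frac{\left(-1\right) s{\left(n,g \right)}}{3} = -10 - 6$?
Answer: $- \frac{329239}{596192} \approx -0.55224$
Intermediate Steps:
$s{\left(n,g \right)} = 48$ ($s{\left(n,g \right)} = - 3 \left(-10 - 6\right) = \left(-3\right) \left(-16\right) = 48$)
$a{\left(c \right)} = - \frac{287}{10 c}$ ($a{\left(c \right)} = 287 \left(- \frac{1}{10 c}\right) = - \frac{287}{10 c}$)
$a{\left(s{\left(8,-15 \right)} \right)} - \frac{155349 - 168115}{279465} = - \frac{287}{10 \cdot 48} - \frac{155349 - 168115}{279465} = \left(- \frac{287}{10}\right) \frac{1}{48} - \left(155349 - 168115\right) \frac{1}{279465} = - \frac{287}{480} - \left(-12766\right) \frac{1}{279465} = - \frac{287}{480} - - \frac{12766}{279465} = - \frac{287}{480} + \frac{12766}{279465} = - \frac{329239}{596192}$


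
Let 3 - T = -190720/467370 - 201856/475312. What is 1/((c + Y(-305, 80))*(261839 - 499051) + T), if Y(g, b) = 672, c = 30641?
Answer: -1388416059/10312903671899983931 ≈ -1.3463e-10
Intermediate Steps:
T = 5321454073/1388416059 (T = 3 - (-190720/467370 - 201856/475312) = 3 - (-190720*1/467370 - 201856*1/475312) = 3 - (-19072/46737 - 12616/29707) = 3 - 1*(-1156205896/1388416059) = 3 + 1156205896/1388416059 = 5321454073/1388416059 ≈ 3.8328)
1/((c + Y(-305, 80))*(261839 - 499051) + T) = 1/((30641 + 672)*(261839 - 499051) + 5321454073/1388416059) = 1/(31313*(-237212) + 5321454073/1388416059) = 1/(-7427819356 + 5321454073/1388416059) = 1/(-10312903671899983931/1388416059) = -1388416059/10312903671899983931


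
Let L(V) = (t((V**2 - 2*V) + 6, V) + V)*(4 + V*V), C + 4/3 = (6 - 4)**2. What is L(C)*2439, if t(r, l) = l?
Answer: 433600/3 ≈ 1.4453e+5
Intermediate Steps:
C = 8/3 (C = -4/3 + (6 - 4)**2 = -4/3 + 2**2 = -4/3 + 4 = 8/3 ≈ 2.6667)
L(V) = 2*V*(4 + V**2) (L(V) = (V + V)*(4 + V*V) = (2*V)*(4 + V**2) = 2*V*(4 + V**2))
L(C)*2439 = (2*(8/3)*(4 + (8/3)**2))*2439 = (2*(8/3)*(4 + 64/9))*2439 = (2*(8/3)*(100/9))*2439 = (1600/27)*2439 = 433600/3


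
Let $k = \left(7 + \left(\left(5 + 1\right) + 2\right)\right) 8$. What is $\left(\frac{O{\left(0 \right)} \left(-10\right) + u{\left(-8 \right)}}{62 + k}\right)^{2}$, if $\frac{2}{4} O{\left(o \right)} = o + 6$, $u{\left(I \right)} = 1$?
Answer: $\frac{289}{676} \approx 0.42752$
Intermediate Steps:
$O{\left(o \right)} = 12 + 2 o$ ($O{\left(o \right)} = 2 \left(o + 6\right) = 2 \left(6 + o\right) = 12 + 2 o$)
$k = 120$ ($k = \left(7 + \left(6 + 2\right)\right) 8 = \left(7 + 8\right) 8 = 15 \cdot 8 = 120$)
$\left(\frac{O{\left(0 \right)} \left(-10\right) + u{\left(-8 \right)}}{62 + k}\right)^{2} = \left(\frac{\left(12 + 2 \cdot 0\right) \left(-10\right) + 1}{62 + 120}\right)^{2} = \left(\frac{\left(12 + 0\right) \left(-10\right) + 1}{182}\right)^{2} = \left(\left(12 \left(-10\right) + 1\right) \frac{1}{182}\right)^{2} = \left(\left(-120 + 1\right) \frac{1}{182}\right)^{2} = \left(\left(-119\right) \frac{1}{182}\right)^{2} = \left(- \frac{17}{26}\right)^{2} = \frac{289}{676}$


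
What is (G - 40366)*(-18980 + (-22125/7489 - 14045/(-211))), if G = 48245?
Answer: -235513417102410/1580179 ≈ -1.4904e+8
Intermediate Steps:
(G - 40366)*(-18980 + (-22125/7489 - 14045/(-211))) = (48245 - 40366)*(-18980 + (-22125/7489 - 14045/(-211))) = 7879*(-18980 + (-22125*1/7489 - 14045*(-1/211))) = 7879*(-18980 + (-22125/7489 + 14045/211)) = 7879*(-18980 + 100514630/1580179) = 7879*(-29891282790/1580179) = -235513417102410/1580179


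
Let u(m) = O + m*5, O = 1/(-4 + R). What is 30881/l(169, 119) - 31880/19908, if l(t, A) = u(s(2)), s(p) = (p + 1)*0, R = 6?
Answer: 307381504/4977 ≈ 61760.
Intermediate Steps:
O = 1/2 (O = 1/(-4 + 6) = 1/2 ≈ 0.50000)
s(p) = 0 (s(p) = (1 + p)*0 = 0)
u(m) = 1/2 + 5*m (u(m) = 1/2 + m*5 = 1/2 + 5*m)
l(t, A) = 1/2 (l(t, A) = 1/2 + 5*0 = 1/2 + 0 = 1/2)
30881/l(169, 119) - 31880/19908 = 30881/(1/2) - 31880/19908 = 30881*2 - 31880*1/19908 = 61762 - 7970/4977 = 307381504/4977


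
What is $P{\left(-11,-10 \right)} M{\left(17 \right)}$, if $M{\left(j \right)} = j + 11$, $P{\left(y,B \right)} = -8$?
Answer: $-224$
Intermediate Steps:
$M{\left(j \right)} = 11 + j$
$P{\left(-11,-10 \right)} M{\left(17 \right)} = - 8 \left(11 + 17\right) = \left(-8\right) 28 = -224$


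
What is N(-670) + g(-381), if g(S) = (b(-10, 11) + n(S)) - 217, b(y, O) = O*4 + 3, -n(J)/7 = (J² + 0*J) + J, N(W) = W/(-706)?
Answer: -357811055/353 ≈ -1.0136e+6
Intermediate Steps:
N(W) = -W/706 (N(W) = W*(-1/706) = -W/706)
n(J) = -7*J - 7*J² (n(J) = -7*((J² + 0*J) + J) = -7*((J² + 0) + J) = -7*(J² + J) = -7*(J + J²) = -7*J - 7*J²)
b(y, O) = 3 + 4*O (b(y, O) = 4*O + 3 = 3 + 4*O)
g(S) = -170 - 7*S*(1 + S) (g(S) = ((3 + 4*11) - 7*S*(1 + S)) - 217 = ((3 + 44) - 7*S*(1 + S)) - 217 = (47 - 7*S*(1 + S)) - 217 = -170 - 7*S*(1 + S))
N(-670) + g(-381) = -1/706*(-670) + (-170 - 7*(-381)*(1 - 381)) = 335/353 + (-170 - 7*(-381)*(-380)) = 335/353 + (-170 - 1013460) = 335/353 - 1013630 = -357811055/353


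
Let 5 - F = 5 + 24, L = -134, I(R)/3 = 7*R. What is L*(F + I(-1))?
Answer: 6030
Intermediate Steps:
I(R) = 21*R (I(R) = 3*(7*R) = 21*R)
F = -24 (F = 5 - (5 + 24) = 5 - 1*29 = 5 - 29 = -24)
L*(F + I(-1)) = -134*(-24 + 21*(-1)) = -134*(-24 - 21) = -134*(-45) = 6030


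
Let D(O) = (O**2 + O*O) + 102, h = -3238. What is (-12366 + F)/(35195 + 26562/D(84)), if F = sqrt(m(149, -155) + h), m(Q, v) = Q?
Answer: -1627503/4632299 + 2369*I*sqrt(3089)/83381382 ≈ -0.35134 + 0.0015791*I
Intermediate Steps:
F = I*sqrt(3089) (F = sqrt(149 - 3238) = sqrt(-3089) = I*sqrt(3089) ≈ 55.579*I)
D(O) = 102 + 2*O**2 (D(O) = (O**2 + O**2) + 102 = 2*O**2 + 102 = 102 + 2*O**2)
(-12366 + F)/(35195 + 26562/D(84)) = (-12366 + I*sqrt(3089))/(35195 + 26562/(102 + 2*84**2)) = (-12366 + I*sqrt(3089))/(35195 + 26562/(102 + 2*7056)) = (-12366 + I*sqrt(3089))/(35195 + 26562/(102 + 14112)) = (-12366 + I*sqrt(3089))/(35195 + 26562/14214) = (-12366 + I*sqrt(3089))/(35195 + 26562*(1/14214)) = (-12366 + I*sqrt(3089))/(35195 + 4427/2369) = (-12366 + I*sqrt(3089))/(83381382/2369) = (-12366 + I*sqrt(3089))*(2369/83381382) = -1627503/4632299 + 2369*I*sqrt(3089)/83381382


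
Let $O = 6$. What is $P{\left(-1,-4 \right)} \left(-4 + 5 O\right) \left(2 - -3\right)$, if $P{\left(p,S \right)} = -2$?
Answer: $-260$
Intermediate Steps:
$P{\left(-1,-4 \right)} \left(-4 + 5 O\right) \left(2 - -3\right) = - 2 \left(-4 + 5 \cdot 6\right) \left(2 - -3\right) = - 2 \left(-4 + 30\right) \left(2 + 3\right) = \left(-2\right) 26 \cdot 5 = \left(-52\right) 5 = -260$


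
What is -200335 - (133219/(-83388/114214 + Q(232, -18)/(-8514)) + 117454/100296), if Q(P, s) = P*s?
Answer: 8245034559290519/23184272916 ≈ 3.5563e+5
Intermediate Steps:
-200335 - (133219/(-83388/114214 + Q(232, -18)/(-8514)) + 117454/100296) = -200335 - (133219/(-83388/114214 + (232*(-18))/(-8514)) + 117454/100296) = -200335 - (133219/(-83388*1/114214 - 4176*(-1/8514)) + 117454*(1/100296)) = -200335 - (133219/(-41694/57107 + 232/473) + 58727/50148) = -200335 - (133219/(-6472438/27011611) + 58727/50148) = -200335 - (133219*(-27011611/6472438) + 58727/50148) = -200335 - (-3598459805809/6472438 + 58727/50148) = -200335 - 1*(-12889655873917379/23184272916) = -200335 + 12889655873917379/23184272916 = 8245034559290519/23184272916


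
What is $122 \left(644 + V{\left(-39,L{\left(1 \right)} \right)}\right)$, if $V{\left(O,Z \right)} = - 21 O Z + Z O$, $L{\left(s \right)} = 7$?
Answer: $744688$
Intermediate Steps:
$V{\left(O,Z \right)} = - 20 O Z$ ($V{\left(O,Z \right)} = - 21 O Z + O Z = - 20 O Z$)
$122 \left(644 + V{\left(-39,L{\left(1 \right)} \right)}\right) = 122 \left(644 - \left(-780\right) 7\right) = 122 \left(644 + 5460\right) = 122 \cdot 6104 = 744688$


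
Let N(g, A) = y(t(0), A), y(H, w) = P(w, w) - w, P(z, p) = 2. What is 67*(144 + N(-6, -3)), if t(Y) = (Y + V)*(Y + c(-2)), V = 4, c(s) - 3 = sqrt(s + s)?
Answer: 9983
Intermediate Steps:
c(s) = 3 + sqrt(2)*sqrt(s) (c(s) = 3 + sqrt(s + s) = 3 + sqrt(2*s) = 3 + sqrt(2)*sqrt(s))
t(Y) = (4 + Y)*(3 + Y + 2*I) (t(Y) = (Y + 4)*(Y + (3 + sqrt(2)*sqrt(-2))) = (4 + Y)*(Y + (3 + sqrt(2)*(I*sqrt(2)))) = (4 + Y)*(Y + (3 + 2*I)) = (4 + Y)*(3 + Y + 2*I))
y(H, w) = 2 - w
N(g, A) = 2 - A
67*(144 + N(-6, -3)) = 67*(144 + (2 - 1*(-3))) = 67*(144 + (2 + 3)) = 67*(144 + 5) = 67*149 = 9983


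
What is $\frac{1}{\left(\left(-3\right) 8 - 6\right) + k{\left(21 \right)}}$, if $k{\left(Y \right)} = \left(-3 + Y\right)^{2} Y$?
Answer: $\frac{1}{6774} \approx 0.00014762$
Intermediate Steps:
$k{\left(Y \right)} = Y \left(-3 + Y\right)^{2}$
$\frac{1}{\left(\left(-3\right) 8 - 6\right) + k{\left(21 \right)}} = \frac{1}{\left(\left(-3\right) 8 - 6\right) + 21 \left(-3 + 21\right)^{2}} = \frac{1}{\left(-24 - 6\right) + 21 \cdot 18^{2}} = \frac{1}{-30 + 21 \cdot 324} = \frac{1}{-30 + 6804} = \frac{1}{6774}$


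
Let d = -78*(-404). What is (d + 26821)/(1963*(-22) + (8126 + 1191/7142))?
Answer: -416614286/250397329 ≈ -1.6638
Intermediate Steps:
d = 31512
(d + 26821)/(1963*(-22) + (8126 + 1191/7142)) = (31512 + 26821)/(1963*(-22) + (8126 + 1191/7142)) = 58333/(-43186 + (8126 + 1191*(1/7142))) = 58333/(-43186 + (8126 + 1191/7142)) = 58333/(-43186 + 58037083/7142) = 58333/(-250397329/7142) = 58333*(-7142/250397329) = -416614286/250397329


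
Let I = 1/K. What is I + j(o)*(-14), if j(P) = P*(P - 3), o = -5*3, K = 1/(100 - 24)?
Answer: -3704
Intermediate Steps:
K = 1/76 ≈ 0.013158
o = -15
I = 76 (I = 1/(1/76) = 76)
j(P) = P*(-3 + P)
I + j(o)*(-14) = 76 - 15*(-3 - 15)*(-14) = 76 - 15*(-18)*(-14) = 76 + 270*(-14) = 76 - 3780 = -3704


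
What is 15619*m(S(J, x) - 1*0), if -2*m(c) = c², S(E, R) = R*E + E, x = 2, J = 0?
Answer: 0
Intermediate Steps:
S(E, R) = E + E*R (S(E, R) = E*R + E = E + E*R)
m(c) = -c²/2
15619*m(S(J, x) - 1*0) = 15619*(-(0*(1 + 2) - 1*0)²/2) = 15619*(-(0*3 + 0)²/2) = 15619*(-(0 + 0)²/2) = 15619*(-½*0²) = 15619*(-½*0) = 15619*0 = 0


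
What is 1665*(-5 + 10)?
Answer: 8325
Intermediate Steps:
1665*(-5 + 10) = 1665*5 = 8325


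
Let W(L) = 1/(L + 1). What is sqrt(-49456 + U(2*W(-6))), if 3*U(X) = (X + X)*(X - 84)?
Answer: 2*I*sqrt(2780634)/15 ≈ 222.34*I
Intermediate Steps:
W(L) = 1/(1 + L)
U(X) = 2*X*(-84 + X)/3 (U(X) = ((X + X)*(X - 84))/3 = ((2*X)*(-84 + X))/3 = (2*X*(-84 + X))/3 = 2*X*(-84 + X)/3)
sqrt(-49456 + U(2*W(-6))) = sqrt(-49456 + 2*(2/(1 - 6))*(-84 + 2/(1 - 6))/3) = sqrt(-49456 + 2*(2/(-5))*(-84 + 2/(-5))/3) = sqrt(-49456 + 2*(2*(-1/5))*(-84 + 2*(-1/5))/3) = sqrt(-49456 + (2/3)*(-2/5)*(-84 - 2/5)) = sqrt(-49456 + (2/3)*(-2/5)*(-422/5)) = sqrt(-49456 + 1688/75) = sqrt(-3707512/75) = 2*I*sqrt(2780634)/15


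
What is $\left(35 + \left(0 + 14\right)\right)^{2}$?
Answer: $2401$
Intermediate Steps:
$\left(35 + \left(0 + 14\right)\right)^{2} = \left(35 + 14\right)^{2} = 49^{2} = 2401$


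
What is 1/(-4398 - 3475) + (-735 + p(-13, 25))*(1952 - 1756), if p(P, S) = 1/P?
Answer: -14745940061/102349 ≈ -1.4408e+5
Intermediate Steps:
1/(-4398 - 3475) + (-735 + p(-13, 25))*(1952 - 1756) = 1/(-4398 - 3475) + (-735 + 1/(-13))*(1952 - 1756) = 1/(-7873) + (-735 - 1/13)*196 = -1/7873 - 9556/13*196 = -1/7873 - 1872976/13 = -14745940061/102349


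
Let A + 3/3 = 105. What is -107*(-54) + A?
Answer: 5882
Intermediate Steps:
A = 104 (A = -1 + 105 = 104)
-107*(-54) + A = -107*(-54) + 104 = 5778 + 104 = 5882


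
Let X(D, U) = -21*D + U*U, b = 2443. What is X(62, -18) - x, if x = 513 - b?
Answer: 952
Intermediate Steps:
X(D, U) = U² - 21*D (X(D, U) = -21*D + U² = U² - 21*D)
x = -1930 (x = 513 - 1*2443 = 513 - 2443 = -1930)
X(62, -18) - x = ((-18)² - 21*62) - 1*(-1930) = (324 - 1302) + 1930 = -978 + 1930 = 952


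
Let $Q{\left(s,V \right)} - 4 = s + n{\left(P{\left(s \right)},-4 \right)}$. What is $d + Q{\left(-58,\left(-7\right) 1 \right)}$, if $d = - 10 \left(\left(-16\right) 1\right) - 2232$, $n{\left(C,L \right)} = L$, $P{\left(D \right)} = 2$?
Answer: $-2130$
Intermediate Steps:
$Q{\left(s,V \right)} = s$ ($Q{\left(s,V \right)} = 4 + \left(s - 4\right) = 4 + \left(-4 + s\right) = s$)
$d = -2072$ ($d = \left(-10\right) \left(-16\right) - 2232 = 160 - 2232 = -2072$)
$d + Q{\left(-58,\left(-7\right) 1 \right)} = -2072 - 58 = -2130$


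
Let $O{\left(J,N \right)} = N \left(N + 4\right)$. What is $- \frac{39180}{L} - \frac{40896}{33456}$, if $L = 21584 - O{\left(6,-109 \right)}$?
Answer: $- \frac{35946888}{7066883} \approx -5.0867$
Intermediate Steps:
$O{\left(J,N \right)} = N \left(4 + N\right)$
$L = 10139$ ($L = 21584 - - 109 \left(4 - 109\right) = 21584 - \left(-109\right) \left(-105\right) = 21584 - 11445 = 10139$)
$- \frac{39180}{L} - \frac{40896}{33456} = - \frac{39180}{10139} - \frac{40896}{33456} = \left(-39180\right) \frac{1}{10139} - \frac{852}{697} = - \frac{39180}{10139} - \frac{852}{697} = - \frac{35946888}{7066883}$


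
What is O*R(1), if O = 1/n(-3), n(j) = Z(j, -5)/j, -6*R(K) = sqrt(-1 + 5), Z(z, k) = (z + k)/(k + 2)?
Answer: 3/8 ≈ 0.37500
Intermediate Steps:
Z(z, k) = (k + z)/(2 + k)
R(K) = -1/3 (R(K) = -sqrt(-1 + 5)/6 = -sqrt(4)/6 = -1/6*2 = -1/3)
n(j) = (5/3 - j/3)/j (n(j) = ((-5 + j)/(2 - 5))/j = ((-5 + j)/(-3))/j = (-(-5 + j)/3)/j = (5/3 - j/3)/j)
O = -9/8 (O = 1/((1/3)*(5 - 1*(-3))/(-3)) = 1/((1/3)*(-1/3)*(5 + 3)) = 1/((1/3)*(-1/3)*8) = 1/(-8/9) = -9/8 ≈ -1.1250)
O*R(1) = -9/8*(-1/3) = 3/8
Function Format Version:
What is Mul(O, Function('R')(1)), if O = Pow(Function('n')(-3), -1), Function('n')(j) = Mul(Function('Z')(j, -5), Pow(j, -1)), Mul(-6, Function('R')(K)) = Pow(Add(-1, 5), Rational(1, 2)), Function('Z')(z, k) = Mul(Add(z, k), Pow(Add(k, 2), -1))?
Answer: Rational(3, 8) ≈ 0.37500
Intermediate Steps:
Function('Z')(z, k) = Mul(Pow(Add(2, k), -1), Add(k, z)) (Function('Z')(z, k) = Mul(Add(k, z), Pow(Add(2, k), -1)) = Mul(Pow(Add(2, k), -1), Add(k, z)))
Function('R')(K) = Rational(-1, 3) (Function('R')(K) = Mul(Rational(-1, 6), Pow(Add(-1, 5), Rational(1, 2))) = Mul(Rational(-1, 6), Pow(4, Rational(1, 2))) = Mul(Rational(-1, 6), 2) = Rational(-1, 3))
Function('n')(j) = Mul(Pow(j, -1), Add(Rational(5, 3), Mul(Rational(-1, 3), j))) (Function('n')(j) = Mul(Mul(Pow(Add(2, -5), -1), Add(-5, j)), Pow(j, -1)) = Mul(Mul(Pow(-3, -1), Add(-5, j)), Pow(j, -1)) = Mul(Mul(Rational(-1, 3), Add(-5, j)), Pow(j, -1)) = Mul(Add(Rational(5, 3), Mul(Rational(-1, 3), j)), Pow(j, -1)) = Mul(Pow(j, -1), Add(Rational(5, 3), Mul(Rational(-1, 3), j))))
O = Rational(-9, 8) (O = Pow(Mul(Rational(1, 3), Pow(-3, -1), Add(5, Mul(-1, -3))), -1) = Pow(Mul(Rational(1, 3), Rational(-1, 3), Add(5, 3)), -1) = Pow(Mul(Rational(1, 3), Rational(-1, 3), 8), -1) = Pow(Rational(-8, 9), -1) = Rational(-9, 8) ≈ -1.1250)
Mul(O, Function('R')(1)) = Mul(Rational(-9, 8), Rational(-1, 3)) = Rational(3, 8)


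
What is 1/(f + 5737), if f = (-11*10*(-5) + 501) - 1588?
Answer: 1/5200 ≈ 0.00019231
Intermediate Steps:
f = -537 (f = (-110*(-5) + 501) - 1588 = (550 + 501) - 1588 = 1051 - 1588 = -537)
1/(f + 5737) = 1/(-537 + 5737) = 1/5200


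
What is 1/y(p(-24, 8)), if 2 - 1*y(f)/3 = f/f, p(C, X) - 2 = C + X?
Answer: ⅓ ≈ 0.33333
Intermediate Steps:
p(C, X) = 2 + C + X (p(C, X) = 2 + (C + X) = 2 + C + X)
y(f) = 3 (y(f) = 6 - 3*f/f = 6 - 3*1 = 6 - 3 = 3)
1/y(p(-24, 8)) = 1/3 = ⅓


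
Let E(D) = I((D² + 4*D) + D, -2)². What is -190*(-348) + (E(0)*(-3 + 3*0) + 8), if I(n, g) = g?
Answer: 66116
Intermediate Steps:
E(D) = 4 (E(D) = (-2)² = 4)
-190*(-348) + (E(0)*(-3 + 3*0) + 8) = -190*(-348) + (4*(-3 + 3*0) + 8) = 66120 + (4*(-3 + 0) + 8) = 66120 + (4*(-3) + 8) = 66120 + (-12 + 8) = 66120 - 4 = 66116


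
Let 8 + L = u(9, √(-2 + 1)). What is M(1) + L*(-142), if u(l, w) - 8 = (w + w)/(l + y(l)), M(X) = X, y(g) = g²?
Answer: 1 - 142*I/45 ≈ 1.0 - 3.1556*I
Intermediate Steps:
u(l, w) = 8 + 2*w/(l + l²) (u(l, w) = 8 + (w + w)/(l + l²) = 8 + (2*w)/(l + l²) = 8 + 2*w/(l + l²))
L = I/45 (L = -8 + 2*(√(-2 + 1) + 4*9 + 4*9²)/(9*(1 + 9)) = -8 + 2*(⅑)*(√(-1) + 36 + 4*81)/10 = -8 + 2*(⅑)*(⅒)*(I + 36 + 324) = -8 + 2*(⅑)*(⅒)*(360 + I) = -8 + (8 + I/45) = I/45 ≈ 0.022222*I)
M(1) + L*(-142) = 1 + (I/45)*(-142) = 1 - 142*I/45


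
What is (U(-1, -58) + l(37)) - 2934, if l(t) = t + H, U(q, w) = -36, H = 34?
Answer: -2899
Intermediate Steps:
l(t) = 34 + t (l(t) = t + 34 = 34 + t)
(U(-1, -58) + l(37)) - 2934 = (-36 + (34 + 37)) - 2934 = (-36 + 71) - 2934 = 35 - 2934 = -2899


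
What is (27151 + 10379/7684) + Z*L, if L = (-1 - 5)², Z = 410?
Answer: 322054503/7684 ≈ 41912.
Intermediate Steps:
L = 36 (L = (-6)² = 36)
(27151 + 10379/7684) + Z*L = (27151 + 10379/7684) + 410*36 = (27151 + 10379*(1/7684)) + 14760 = (27151 + 10379/7684) + 14760 = 208638663/7684 + 14760 = 322054503/7684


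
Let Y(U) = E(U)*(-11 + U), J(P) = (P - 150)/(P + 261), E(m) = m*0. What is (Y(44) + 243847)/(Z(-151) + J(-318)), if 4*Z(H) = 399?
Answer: 18532372/8205 ≈ 2258.7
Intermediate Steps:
Z(H) = 399/4 (Z(H) = (¼)*399 = 399/4)
E(m) = 0
J(P) = (-150 + P)/(261 + P)
Y(U) = 0 (Y(U) = 0*(-11 + U) = 0)
(Y(44) + 243847)/(Z(-151) + J(-318)) = (0 + 243847)/(399/4 + (-150 - 318)/(261 - 318)) = 243847/(399/4 - 468/(-57)) = 243847/(399/4 - 1/57*(-468)) = 243847/(399/4 + 156/19) = 243847/(8205/76) = 243847*(76/8205) = 18532372/8205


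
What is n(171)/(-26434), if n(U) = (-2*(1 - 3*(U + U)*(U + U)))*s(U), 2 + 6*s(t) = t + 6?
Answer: -61405925/79302 ≈ -774.33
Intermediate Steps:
s(t) = ⅔ + t/6 (s(t) = -⅓ + (t + 6)/6 = -⅓ + (6 + t)/6 = -⅓ + (1 + t/6) = ⅔ + t/6)
n(U) = (-2 + 24*U²)*(⅔ + U/6) (n(U) = (-2*(1 - 3*(U + U)*(U + U)))*(⅔ + U/6) = (-2*(1 - 3*2*U*2*U))*(⅔ + U/6) = (-2*(1 - 12*U²))*(⅔ + U/6) = (-2 + 24*U²)*(⅔ + U/6))
n(171)/(-26434) = ((-1 + 12*171²)*(4 + 171)/3)/(-26434) = ((⅓)*(-1 + 12*29241)*175)*(-1/26434) = ((⅓)*(-1 + 350892)*175)*(-1/26434) = ((⅓)*350891*175)*(-1/26434) = (61405925/3)*(-1/26434) = -61405925/79302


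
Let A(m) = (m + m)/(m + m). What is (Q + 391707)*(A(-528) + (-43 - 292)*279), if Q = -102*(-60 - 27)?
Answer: -37439902584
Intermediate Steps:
Q = 8874 (Q = -102*(-87) = 8874)
A(m) = 1 (A(m) = (2*m)/((2*m)) = (2*m)*(1/(2*m)) = 1)
(Q + 391707)*(A(-528) + (-43 - 292)*279) = (8874 + 391707)*(1 + (-43 - 292)*279) = 400581*(1 - 335*279) = 400581*(1 - 93465) = 400581*(-93464) = -37439902584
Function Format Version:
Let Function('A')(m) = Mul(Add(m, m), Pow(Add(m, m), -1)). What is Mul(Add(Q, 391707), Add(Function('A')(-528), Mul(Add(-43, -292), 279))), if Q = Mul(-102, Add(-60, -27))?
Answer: -37439902584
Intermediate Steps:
Q = 8874 (Q = Mul(-102, -87) = 8874)
Function('A')(m) = 1 (Function('A')(m) = Mul(Mul(2, m), Pow(Mul(2, m), -1)) = Mul(Mul(2, m), Mul(Rational(1, 2), Pow(m, -1))) = 1)
Mul(Add(Q, 391707), Add(Function('A')(-528), Mul(Add(-43, -292), 279))) = Mul(Add(8874, 391707), Add(1, Mul(Add(-43, -292), 279))) = Mul(400581, Add(1, Mul(-335, 279))) = Mul(400581, Add(1, -93465)) = Mul(400581, -93464) = -37439902584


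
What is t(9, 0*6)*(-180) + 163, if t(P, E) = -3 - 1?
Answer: 883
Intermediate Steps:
t(P, E) = -4
t(9, 0*6)*(-180) + 163 = -4*(-180) + 163 = 720 + 163 = 883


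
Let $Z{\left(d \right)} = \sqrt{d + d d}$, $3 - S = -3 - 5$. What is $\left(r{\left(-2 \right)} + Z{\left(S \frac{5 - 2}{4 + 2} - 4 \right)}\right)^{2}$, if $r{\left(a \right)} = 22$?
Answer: $\frac{\left(44 + \sqrt{15}\right)^{2}}{4} \approx 572.96$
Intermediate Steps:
$S = 11$ ($S = 3 - \left(-3 - 5\right) = 3 - -8 = 3 + 8 = 11$)
$Z{\left(d \right)} = \sqrt{d + d^{2}}$
$\left(r{\left(-2 \right)} + Z{\left(S \frac{5 - 2}{4 + 2} - 4 \right)}\right)^{2} = \left(22 + \sqrt{\left(11 \frac{5 - 2}{4 + 2} - 4\right) \left(1 - \left(4 - 11 \frac{5 - 2}{4 + 2}\right)\right)}\right)^{2} = \left(22 + \sqrt{\left(11 \cdot \frac{3}{6} - 4\right) \left(1 - \left(4 - 11 \cdot \frac{3}{6}\right)\right)}\right)^{2} = \left(22 + \sqrt{\left(11 \cdot 3 \cdot \frac{1}{6} - 4\right) \left(1 - \left(4 - 11 \cdot 3 \cdot \frac{1}{6}\right)\right)}\right)^{2} = \left(22 + \sqrt{\left(11 \cdot \frac{1}{2} - 4\right) \left(1 + \left(11 \cdot \frac{1}{2} - 4\right)\right)}\right)^{2} = \left(22 + \sqrt{\left(\frac{11}{2} - 4\right) \left(1 + \left(\frac{11}{2} - 4\right)\right)}\right)^{2} = \left(22 + \sqrt{\frac{3 \left(1 + \frac{3}{2}\right)}{2}}\right)^{2} = \left(22 + \sqrt{\frac{3}{2} \cdot \frac{5}{2}}\right)^{2} = \left(22 + \sqrt{\frac{15}{4}}\right)^{2} = \left(22 + \frac{\sqrt{15}}{2}\right)^{2}$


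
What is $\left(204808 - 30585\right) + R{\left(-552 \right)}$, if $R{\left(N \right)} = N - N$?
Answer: $174223$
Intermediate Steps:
$R{\left(N \right)} = 0$
$\left(204808 - 30585\right) + R{\left(-552 \right)} = \left(204808 - 30585\right) + 0 = 174223 + 0 = 174223$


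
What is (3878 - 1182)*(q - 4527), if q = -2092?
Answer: -17844824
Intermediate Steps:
(3878 - 1182)*(q - 4527) = (3878 - 1182)*(-2092 - 4527) = 2696*(-6619) = -17844824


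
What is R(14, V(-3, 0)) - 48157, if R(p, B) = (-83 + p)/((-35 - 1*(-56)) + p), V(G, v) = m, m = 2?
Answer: -1685564/35 ≈ -48159.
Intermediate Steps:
V(G, v) = 2
R(p, B) = (-83 + p)/(21 + p) (R(p, B) = (-83 + p)/((-35 + 56) + p) = (-83 + p)/(21 + p))
R(14, V(-3, 0)) - 48157 = (-83 + 14)/(21 + 14) - 48157 = -69/35 - 48157 = -1685564/35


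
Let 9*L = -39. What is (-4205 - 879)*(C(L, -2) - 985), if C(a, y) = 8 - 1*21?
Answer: 5073832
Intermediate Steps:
L = -13/3 (L = (1/9)*(-39) = -13/3 ≈ -4.3333)
C(a, y) = -13 (C(a, y) = 8 - 21 = -13)
(-4205 - 879)*(C(L, -2) - 985) = (-4205 - 879)*(-13 - 985) = -5084*(-998) = 5073832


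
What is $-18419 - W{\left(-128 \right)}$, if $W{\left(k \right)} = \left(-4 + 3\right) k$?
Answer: $-18547$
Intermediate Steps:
$W{\left(k \right)} = - k$
$-18419 - W{\left(-128 \right)} = -18419 - \left(-1\right) \left(-128\right) = -18419 - 128 = -18547$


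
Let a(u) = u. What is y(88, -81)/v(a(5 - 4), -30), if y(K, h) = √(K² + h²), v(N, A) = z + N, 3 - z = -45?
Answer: √14305/49 ≈ 2.4409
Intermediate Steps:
z = 48 (z = 3 - 1*(-45) = 3 + 45 = 48)
v(N, A) = 48 + N
y(88, -81)/v(a(5 - 4), -30) = √(88² + (-81)²)/(48 + (5 - 4)) = √(7744 + 6561)/(48 + 1) = √14305/49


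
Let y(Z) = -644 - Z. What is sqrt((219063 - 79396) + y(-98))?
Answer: sqrt(139121) ≈ 372.99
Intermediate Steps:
sqrt((219063 - 79396) + y(-98)) = sqrt((219063 - 79396) + (-644 - 1*(-98))) = sqrt(139667 + (-644 + 98)) = sqrt(139667 - 546) = sqrt(139121)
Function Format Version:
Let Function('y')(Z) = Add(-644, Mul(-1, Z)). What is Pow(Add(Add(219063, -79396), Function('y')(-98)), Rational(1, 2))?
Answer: Pow(139121, Rational(1, 2)) ≈ 372.99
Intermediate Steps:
Pow(Add(Add(219063, -79396), Function('y')(-98)), Rational(1, 2)) = Pow(Add(Add(219063, -79396), Add(-644, Mul(-1, -98))), Rational(1, 2)) = Pow(Add(139667, Add(-644, 98)), Rational(1, 2)) = Pow(Add(139667, -546), Rational(1, 2)) = Pow(139121, Rational(1, 2))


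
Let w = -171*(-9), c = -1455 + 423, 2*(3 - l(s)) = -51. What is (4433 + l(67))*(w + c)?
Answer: 4523961/2 ≈ 2.2620e+6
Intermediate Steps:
l(s) = 57/2 (l(s) = 3 - 1/2*(-51) = 3 + 51/2 = 57/2)
c = -1032
w = 1539
(4433 + l(67))*(w + c) = (4433 + 57/2)*(1539 - 1032) = (8923/2)*507 = 4523961/2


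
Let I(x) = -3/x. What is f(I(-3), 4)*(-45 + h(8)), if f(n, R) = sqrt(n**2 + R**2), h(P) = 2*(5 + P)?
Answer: -19*sqrt(17) ≈ -78.339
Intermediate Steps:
h(P) = 10 + 2*P
f(n, R) = sqrt(R**2 + n**2)
f(I(-3), 4)*(-45 + h(8)) = sqrt(4**2 + (-3/(-3))**2)*(-45 + (10 + 2*8)) = sqrt(16 + (-3*(-1/3))**2)*(-45 + (10 + 16)) = sqrt(16 + 1**2)*(-45 + 26) = sqrt(16 + 1)*(-19) = sqrt(17)*(-19) = -19*sqrt(17)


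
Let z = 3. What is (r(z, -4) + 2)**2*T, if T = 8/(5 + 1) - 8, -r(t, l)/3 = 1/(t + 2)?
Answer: -196/15 ≈ -13.067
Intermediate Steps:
r(t, l) = -3/(2 + t) (r(t, l) = -3/(t + 2) = -3/(2 + t))
T = -20/3 (T = 8/6 - 8 = 8*(1/6) - 8 = 4/3 - 8 = -20/3 ≈ -6.6667)
(r(z, -4) + 2)**2*T = (-3/(2 + 3) + 2)**2*(-20/3) = (-3/5 + 2)**2*(-20/3) = (7/5)**2*(-20/3) = (49/25)*(-20/3) = -196/15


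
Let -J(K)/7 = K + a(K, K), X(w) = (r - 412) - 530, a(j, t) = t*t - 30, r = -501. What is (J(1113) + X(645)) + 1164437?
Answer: -7515970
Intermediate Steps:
a(j, t) = -30 + t**2 (a(j, t) = t**2 - 30 = -30 + t**2)
X(w) = -1443 (X(w) = (-501 - 412) - 530 = -913 - 530 = -1443)
J(K) = 210 - 7*K - 7*K**2 (J(K) = -7*(K + (-30 + K**2)) = -7*(-30 + K + K**2) = 210 - 7*K - 7*K**2)
(J(1113) + X(645)) + 1164437 = ((210 - 7*1113 - 7*1113**2) - 1443) + 1164437 = ((210 - 7791 - 7*1238769) - 1443) + 1164437 = ((210 - 7791 - 8671383) - 1443) + 1164437 = (-8678964 - 1443) + 1164437 = -8680407 + 1164437 = -7515970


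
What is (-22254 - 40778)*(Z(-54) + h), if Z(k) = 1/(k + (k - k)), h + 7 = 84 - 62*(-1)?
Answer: -236527580/27 ≈ -8.7603e+6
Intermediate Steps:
h = 139 (h = -7 + (84 - 62*(-1)) = -7 + (84 + 62) = -7 + 146 = 139)
Z(k) = 1/k (Z(k) = 1/(k + 0) = 1/k)
(-22254 - 40778)*(Z(-54) + h) = (-22254 - 40778)*(1/(-54) + 139) = -63032*(-1/54 + 139) = -63032*7505/54 = -236527580/27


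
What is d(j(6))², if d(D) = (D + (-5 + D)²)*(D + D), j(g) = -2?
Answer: 35344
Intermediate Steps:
d(D) = 2*D*(D + (-5 + D)²) (d(D) = (D + (-5 + D)²)*(2*D) = 2*D*(D + (-5 + D)²))
d(j(6))² = (2*(-2)*(-2 + (-5 - 2)²))² = (2*(-2)*(-2 + (-7)²))² = (2*(-2)*(-2 + 49))² = (2*(-2)*47)² = (-188)² = 35344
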